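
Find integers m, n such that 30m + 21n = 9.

Step 1: Check solvability.
gcd(30, 21) = 3
Since 3 divides 9, solutions exist.

Step 2: Apply extended Euclidean algorithm to find gcd.
We find integers such that 30*x0 + 21*y0 = 3

Step 3: Scale the particular solution.
Multiply by 9/3 = 3:
m = -6, n = 9

Step 4: Verify.
30*(-6) + 21*(9) = 9 = 9 ✓

m = -6, n = 9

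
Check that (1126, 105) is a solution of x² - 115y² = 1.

Compute x² = 1126² = 1267876
Compute 115y² = 115·105² = 115·11025 = 1267875
x² - 115y² = 1267876 - 1267875 = 1
Since this equals 1, (1126, 105) is a solution.

Yes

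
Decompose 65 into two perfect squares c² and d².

We need to find integers c, d > 0 such that c² + d² = 65.
Trying c = 1: d² = 65 - 1² = 65 - 1 = 64
d = 8
Check: 1² + 8² = 1 + 64 = 65 ✓

65 = 1² + 8²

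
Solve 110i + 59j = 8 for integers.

Step 1: Check solvability.
gcd(110, 59) = 1
Since 1 divides 8, solutions exist.

Step 2: Apply extended Euclidean algorithm to find gcd.
We find integers such that 110*x0 + 59*y0 = 1

Step 3: Scale the particular solution.
Multiply by 8/1 = 8:
i = 176, j = -328

Step 4: Verify.
110*(176) + 59*(-328) = 8 = 8 ✓

i = 176, j = -328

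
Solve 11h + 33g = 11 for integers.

Step 1: Check solvability.
gcd(11, 33) = 11
Since 11 divides 11, solutions exist.

Step 2: Apply extended Euclidean algorithm to find gcd.
We find integers such that 11*x0 + 33*y0 = 11

Step 3: Scale the particular solution.
Multiply by 11/11 = 1:
h = 1, g = 0

Step 4: Verify.
11*(1) + 33*(0) = 11 = 11 ✓

h = 1, g = 0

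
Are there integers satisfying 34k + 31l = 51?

Step 1: Compute gcd(34, 31).
gcd(34, 31) = 1

Step 2: Check divisibility.
Does 1 divide 51? 51 = 1 x 51, so yes.

By the theorem on linear Diophantine equations, 34k + 31l = 51 has integer solutions if and only if gcd(34, 31) divides 51. Since 1 | 51, solutions exist.

Yes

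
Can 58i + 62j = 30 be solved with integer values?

Step 1: Compute gcd(58, 62).
gcd(58, 62) = 2

Step 2: Check divisibility.
Does 2 divide 30? 30 = 2 x 15, so yes.

By the theorem on linear Diophantine equations, 58i + 62j = 30 has integer solutions if and only if gcd(58, 62) divides 30. Since 2 | 30, solutions exist.

Yes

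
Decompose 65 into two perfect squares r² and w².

We need to find integers r, w > 0 such that r² + w² = 65.
Trying r = 1: w² = 65 - 1² = 65 - 1 = 64
w = 8
Check: 1² + 8² = 1 + 64 = 65 ✓

65 = 1² + 8²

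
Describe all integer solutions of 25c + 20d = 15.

Step 1: Compute gcd(25, 20) = 5.
Since 5 divides 15, solutions exist.

Step 2: Find a particular solution using extended Euclidean algorithm.
We get c₀ = 3, d₀ = -3.
Check: 25*3 + 20*-3 = 15 = 15 ✓

Step 3: Write the general solution.
c = 3 + (20/5)t = 3 + 4t
d = -3 - (25/5)t = -3 - 5t
for any integer t.

c = 3 + 4t, d = -3 - 5t for integer t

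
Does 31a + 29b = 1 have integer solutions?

Step 1: Compute gcd(31, 29).
gcd(31, 29) = 1

Step 2: Check divisibility.
Does 1 divide 1? 1 = 1 x 1, so yes.

By the theorem on linear Diophantine equations, 31a + 29b = 1 has integer solutions if and only if gcd(31, 29) divides 1. Since 1 | 1, solutions exist.

Yes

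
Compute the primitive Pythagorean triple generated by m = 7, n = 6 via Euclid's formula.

a = m² - n² = 49 - 36 = 13
b = 2mn = 2·7·6 = 84
c = m² + n² = 49 + 36 = 85
Verify: 13² + 84² = 169 + 7056 = 7225 = 85² ✓

(13, 84, 85)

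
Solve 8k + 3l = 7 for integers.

Step 1: Check solvability.
gcd(8, 3) = 1
Since 1 divides 7, solutions exist.

Step 2: Apply extended Euclidean algorithm to find gcd.
We find integers such that 8*x0 + 3*y0 = 1

Step 3: Scale the particular solution.
Multiply by 7/1 = 7:
k = -7, l = 21

Step 4: Verify.
8*(-7) + 3*(21) = 7 = 7 ✓

k = -7, l = 21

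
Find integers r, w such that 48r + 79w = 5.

Step 1: Check solvability.
gcd(48, 79) = 1
Since 1 divides 5, solutions exist.

Step 2: Apply extended Euclidean algorithm to find gcd.
We find integers such that 48*x0 + 79*y0 = 1

Step 3: Scale the particular solution.
Multiply by 5/1 = 5:
r = 140, w = -85

Step 4: Verify.
48*(140) + 79*(-85) = 5 = 5 ✓

r = 140, w = -85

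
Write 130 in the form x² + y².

We need to find integers x, y > 0 such that x² + y² = 130.
Trying x = 3: y² = 130 - 3² = 130 - 9 = 121
y = 11
Check: 3² + 11² = 9 + 121 = 130 ✓

130 = 3² + 11²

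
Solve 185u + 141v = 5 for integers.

Step 1: Check solvability.
gcd(185, 141) = 1
Since 1 divides 5, solutions exist.

Step 2: Apply extended Euclidean algorithm to find gcd.
We find integers such that 185*x0 + 141*y0 = 1

Step 3: Scale the particular solution.
Multiply by 5/1 = 5:
u = -80, v = 105

Step 4: Verify.
185*(-80) + 141*(105) = 5 = 5 ✓

u = -80, v = 105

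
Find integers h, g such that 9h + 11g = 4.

Step 1: Check solvability.
gcd(9, 11) = 1
Since 1 divides 4, solutions exist.

Step 2: Apply extended Euclidean algorithm to find gcd.
We find integers such that 9*x0 + 11*y0 = 1

Step 3: Scale the particular solution.
Multiply by 4/1 = 4:
h = 20, g = -16

Step 4: Verify.
9*(20) + 11*(-16) = 4 = 4 ✓

h = 20, g = -16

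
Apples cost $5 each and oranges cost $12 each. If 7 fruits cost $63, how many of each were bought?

Let a = apples, o = oranges.
a + o = 7
5a + 12o = 63
Substitute o = 7 - a:
5a + 12(7 - a) = 63
(5 - 12)a = 63 - 84
-7a = -21
a = 3, o = 7 - 3 = 4

Apples: 3, Oranges: 4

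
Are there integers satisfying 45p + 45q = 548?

Step 1: Compute gcd(45, 45).
gcd(45, 45) = 45

Step 2: Check divisibility.
Does 45 divide 548? 548 = 45 x 12 + 8, so no.

By the theorem on linear Diophantine equations, 45p + 45q = 548 has integer solutions if and only if gcd(45, 45) divides 548. Since 45 does not divide 548, no solutions exist.

No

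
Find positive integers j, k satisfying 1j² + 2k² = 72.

Try small values of j and check whether (72 - 1j²)/2 is a perfect square.
j = 8: 1·8² = 64, so 2k² = 72 - 64 = 8, giving k² = 4, k = 2.
Check: 1·8² + 2·2² = 64 + 8 = 72 ✓

j = 8, k = 2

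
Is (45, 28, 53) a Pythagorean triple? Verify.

Compute a² + b² = 45² + 28² = 2025 + 784 = 2809
Compute c² = 53² = 2809
Since 2809 = 2809, confirmed.

Yes, it is a Pythagorean triple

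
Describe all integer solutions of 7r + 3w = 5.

Step 1: Compute gcd(7, 3) = 1.
Since 1 divides 5, solutions exist.

Step 2: Find a particular solution using extended Euclidean algorithm.
We get r₀ = 5, w₀ = -10.
Check: 7*5 + 3*-10 = 5 = 5 ✓

Step 3: Write the general solution.
r = 5 + (3/1)t = 5 + 3t
w = -10 - (7/1)t = -10 - 7t
for any integer t.

r = 5 + 3t, w = -10 - 7t for integer t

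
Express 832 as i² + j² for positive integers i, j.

We need to find integers i, j > 0 such that i² + j² = 832.
Trying i = 16: j² = 832 - 16² = 832 - 256 = 576
j = 24
Check: 16² + 24² = 256 + 576 = 832 ✓

832 = 16² + 24²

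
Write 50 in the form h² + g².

We need to find integers h, g > 0 such that h² + g² = 50.
Trying h = 1: g² = 50 - 1² = 50 - 1 = 49
g = 7
Check: 1² + 7² = 1 + 49 = 50 ✓

50 = 1² + 7²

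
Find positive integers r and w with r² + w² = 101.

We need to find integers r, w > 0 such that r² + w² = 101.
Trying r = 1: w² = 101 - 1² = 101 - 1 = 100
w = 10
Check: 1² + 10² = 1 + 100 = 101 ✓

101 = 1² + 10²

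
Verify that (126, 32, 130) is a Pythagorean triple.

Compute a² + b² = 126² + 32² = 15876 + 1024 = 16900
Compute c² = 130² = 16900
Since 16900 = 16900, confirmed.

Yes, it is a Pythagorean triple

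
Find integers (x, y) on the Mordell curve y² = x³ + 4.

Try small integer x values and check whether x³ + 4 is a perfect square.
x = 0: x³ + 4 = 0³ + 4 = 0 + 4 = 4
Is 4 a perfect square? 2² = 4 ✓
So (x, y) = (0, 2) is a solution.

x = 0, y = 2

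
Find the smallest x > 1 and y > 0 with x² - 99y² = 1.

We seek the smallest positive integers (x, y) with x² - 99y² = 1, i.e., x² = 99y² + 1.
Try successive y values:
y = 1: x² = 99·1² + 1 = 100, x = 10 ✓

Verify: 10² - 99·1² = 100 - 99 = 1 ✓

x = 10, y = 1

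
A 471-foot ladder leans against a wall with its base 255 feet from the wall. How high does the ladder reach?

The ladder, wall, and ground form a right triangle with hypotenuse 471 and one leg 255.
By the Pythagorean theorem: h² = 471² - 255² = 221841 - 65025 = 156816
h = √156816 = 396 feet

396 feet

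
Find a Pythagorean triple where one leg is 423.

We need the other leg and hypotenuse such that 423² + x² = c².
Take x = 1064, c = 1145: 423² + 1064² = 178929 + 1132096 = 1311025 = 1145² ✓
Triple: (423, 1064, 1145)

(423, 1064, 1145)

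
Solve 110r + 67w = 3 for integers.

Step 1: Check solvability.
gcd(110, 67) = 1
Since 1 divides 3, solutions exist.

Step 2: Apply extended Euclidean algorithm to find gcd.
We find integers such that 110*x0 + 67*y0 = 1

Step 3: Scale the particular solution.
Multiply by 3/1 = 3:
r = -42, w = 69

Step 4: Verify.
110*(-42) + 67*(69) = 3 = 3 ✓

r = -42, w = 69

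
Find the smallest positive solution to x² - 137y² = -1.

We need x² = 137y² - 1. Try successive y:
y = 1: x² = 137·1² - 1 = 136, not a perfect square
y = 2: x² = 137·2² - 1 = 547, not a perfect square
y = 3: x² = 137·3² - 1 = 1232, not a perfect square
...
y = 149: x² = 137·149² - 1 = 3041536 = 1744² ✓
Check: 1744² - 137·149² = 3041536 - 3041537 = -1 ✓

x = 1744, y = 149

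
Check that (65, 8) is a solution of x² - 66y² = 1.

Compute x² = 65² = 4225
Compute 66y² = 66·8² = 66·64 = 4224
x² - 66y² = 4225 - 4224 = 1
Since this equals 1, (65, 8) is a solution.

Yes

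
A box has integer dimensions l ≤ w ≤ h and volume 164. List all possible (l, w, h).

Iterate l from 1 to ⌊164^(1/3)⌋. For each l dividing 164, iterate w ≥ l with w dividing 164/l, and set h = 164/(l·w).
Triples found (4): (1×1×164), (1×2×82), (1×4×41), (2×2×41)

(1×1×164), (1×2×82), (1×4×41), (2×2×41)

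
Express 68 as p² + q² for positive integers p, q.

We need to find integers p, q > 0 such that p² + q² = 68.
Trying p = 2: q² = 68 - 2² = 68 - 4 = 64
q = 8
Check: 2² + 8² = 4 + 64 = 68 ✓

68 = 2² + 8²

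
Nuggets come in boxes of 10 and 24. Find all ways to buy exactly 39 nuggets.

We need non-negative integers (x, y) with 10x + 24y = 39.
For each x in 0..3, check if 39 - 10x is a non-negative multiple of 24.
No x yields an integer y ≥ 0.

No solution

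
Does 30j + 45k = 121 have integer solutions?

Step 1: Compute gcd(30, 45).
gcd(30, 45) = 15

Step 2: Check divisibility.
Does 15 divide 121? 121 = 15 x 8 + 1, so no.

By the theorem on linear Diophantine equations, 30j + 45k = 121 has integer solutions if and only if gcd(30, 45) divides 121. Since 15 does not divide 121, no solutions exist.

No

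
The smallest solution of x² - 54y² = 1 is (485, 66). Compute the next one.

Solutions to x² - Dy² = 1 are generated by powers of (x₀ + y₀√D).
The next solution satisfies x₁ + y₁√54 = (x₀ + y₀√54)², giving:
x₁ = x₀² + 54y₀² = 485² + 54·66² = 235225 + 235224 = 470449
y₁ = 2x₀y₀ = 2·485·66 = 64020

Verify: 470449² - 54·64020² = 221322261601 - 221322261600 = 1 ✓

x = 470449, y = 64020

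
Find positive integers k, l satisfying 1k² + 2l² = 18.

Try small values of k and check whether (18 - 1k²)/2 is a perfect square.
k = 4: 1·4² = 16, so 2l² = 18 - 16 = 2, giving l² = 1, l = 1.
Check: 1·4² + 2·1² = 16 + 2 = 18 ✓

k = 4, l = 1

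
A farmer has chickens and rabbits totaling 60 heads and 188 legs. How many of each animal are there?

Let c = chickens, r = rabbits.
Heads: c + r = 60
Legs: 2c + 4r = 188
From the first equation, c = 60 - r. Substitute:
2(60 - r) + 4r = 188
120 + 2r = 188
r = (188 - 120)/2 = 34
c = 60 - 34 = 26

Chickens: 26, Rabbits: 34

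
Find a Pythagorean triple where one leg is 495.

We need the other leg and hypotenuse such that 495² + x² = c².
Take x = 952, c = 1073: 495² + 952² = 245025 + 906304 = 1151329 = 1073² ✓
Triple: (495, 952, 1073)

(495, 952, 1073)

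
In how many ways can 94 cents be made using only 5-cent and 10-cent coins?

We need non-negative integers (x, y) with 5x + 10y = 94.
For each x from 0 to 18, check if (94 - 5x) is a non-negative multiple of 10.
Solutions (x, y): none
Count: 0

0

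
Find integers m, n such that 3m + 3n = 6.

Step 1: Check solvability.
gcd(3, 3) = 3
Since 3 divides 6, solutions exist.

Step 2: Apply extended Euclidean algorithm to find gcd.
We find integers such that 3*x0 + 3*y0 = 3

Step 3: Scale the particular solution.
Multiply by 6/3 = 2:
m = 0, n = 2

Step 4: Verify.
3*(0) + 3*(2) = 6 = 6 ✓

m = 0, n = 2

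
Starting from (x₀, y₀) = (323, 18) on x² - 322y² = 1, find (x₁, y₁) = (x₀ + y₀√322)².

Solutions to x² - Dy² = 1 are generated by powers of (x₀ + y₀√D).
The next solution satisfies x₁ + y₁√322 = (x₀ + y₀√322)², giving:
x₁ = x₀² + 322y₀² = 323² + 322·18² = 104329 + 104328 = 208657
y₁ = 2x₀y₀ = 2·323·18 = 11628

Verify: 208657² - 322·11628² = 43537743649 - 43537743648 = 1 ✓

x = 208657, y = 11628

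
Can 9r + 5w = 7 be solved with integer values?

Step 1: Compute gcd(9, 5).
gcd(9, 5) = 1

Step 2: Check divisibility.
Does 1 divide 7? 7 = 1 x 7, so yes.

By the theorem on linear Diophantine equations, 9r + 5w = 7 has integer solutions if and only if gcd(9, 5) divides 7. Since 1 | 7, solutions exist.

Yes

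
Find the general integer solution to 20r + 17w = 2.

Step 1: Compute gcd(20, 17) = 1.
Since 1 divides 2, solutions exist.

Step 2: Find a particular solution using extended Euclidean algorithm.
We get r₀ = 12, w₀ = -14.
Check: 20*12 + 17*-14 = 2 = 2 ✓

Step 3: Write the general solution.
r = 12 + (17/1)t = 12 + 17t
w = -14 - (20/1)t = -14 - 20t
for any integer t.

r = 12 + 17t, w = -14 - 20t for integer t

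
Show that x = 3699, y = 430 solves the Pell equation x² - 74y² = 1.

Compute x² = 3699² = 13682601
Compute 74y² = 74·430² = 74·184900 = 13682600
x² - 74y² = 13682601 - 13682600 = 1
Since this equals 1, (3699, 430) is a solution.

Yes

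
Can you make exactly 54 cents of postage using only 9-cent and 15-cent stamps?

We need non-negative x, y with 9x + 15y = 54.
gcd(9, 15) = 3 divides 54, so integer solutions exist.
Search for a non-negative one: x = 1 gives 15y = 54 - 9 = 45, so y = 3.
Check: 9·1 + 15·3 = 54 ✓

Yes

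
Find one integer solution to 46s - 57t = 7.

Step 1: Check solvability.
gcd(46, 57) = 1
Since 1 divides 7, solutions exist.

Step 2: Apply extended Euclidean algorithm to find gcd.
We find integers such that 46*x0 + 57*y0 = 1

Step 3: Scale the particular solution.
Multiply by 7/1 = 7:
s = -182, t = -147

Step 4: Verify.
46*(-182) - 57*(-147) = 7 = 7 ✓

s = -182, t = -147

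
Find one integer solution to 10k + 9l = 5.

Step 1: Check solvability.
gcd(10, 9) = 1
Since 1 divides 5, solutions exist.

Step 2: Apply extended Euclidean algorithm to find gcd.
We find integers such that 10*x0 + 9*y0 = 1

Step 3: Scale the particular solution.
Multiply by 5/1 = 5:
k = 5, l = -5

Step 4: Verify.
10*(5) + 9*(-5) = 5 = 5 ✓

k = 5, l = -5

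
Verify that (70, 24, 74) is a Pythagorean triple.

Compute a² + b²:
70² + 24² = 4900 + 576 = 5476
Compute c²:
74² = 5476
Since 5476 = 5476, it is a Pythagorean triple.

Yes, it is a Pythagorean triple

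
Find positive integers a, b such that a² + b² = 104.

Search for a with 104 - a² a perfect square.
a = 2: 104 - 2² = 104 - 4 = 100 = 10² ✓
So a = 2, b = 10.

a = 2, b = 10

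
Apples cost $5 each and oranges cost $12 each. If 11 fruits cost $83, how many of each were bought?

Let a = apples, o = oranges.
a + o = 11
5a + 12o = 83
Substitute o = 11 - a:
5a + 12(11 - a) = 83
(5 - 12)a = 83 - 132
-7a = -49
a = 7, o = 11 - 7 = 4

Apples: 7, Oranges: 4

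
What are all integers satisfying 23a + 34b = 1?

Step 1: Compute gcd(23, 34) = 1.
Since 1 divides 1, solutions exist.

Step 2: Find a particular solution using extended Euclidean algorithm.
We get a₀ = 3, b₀ = -2.
Check: 23*3 + 34*-2 = 1 = 1 ✓

Step 3: Write the general solution.
a = 3 + (34/1)t = 3 + 34t
b = -2 - (23/1)t = -2 - 23t
for any integer t.

a = 3 + 34t, b = -2 - 23t for integer t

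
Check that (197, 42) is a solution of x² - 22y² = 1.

Compute x² = 197² = 38809
Compute 22y² = 22·42² = 22·1764 = 38808
x² - 22y² = 38809 - 38808 = 1
Since this equals 1, (197, 42) is a solution.

Yes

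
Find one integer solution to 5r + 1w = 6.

Step 1: Check solvability.
gcd(5, 1) = 1
Since 1 divides 6, solutions exist.

Step 2: Apply extended Euclidean algorithm to find gcd.
We find integers such that 5*x0 + 1*y0 = 1

Step 3: Scale the particular solution.
Multiply by 6/1 = 6:
r = 0, w = 6

Step 4: Verify.
5*(0) + 1*(6) = 6 = 6 ✓

r = 0, w = 6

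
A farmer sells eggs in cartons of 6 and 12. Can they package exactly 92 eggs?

We need non-negative a, b with 6a + 12b = 92.
gcd(6, 12) = 6, and 6 does not divide 92.
No integer solutions exist.

No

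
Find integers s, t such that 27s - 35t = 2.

Step 1: Check solvability.
gcd(27, 35) = 1
Since 1 divides 2, solutions exist.

Step 2: Apply extended Euclidean algorithm to find gcd.
We find integers such that 27*x0 + 35*y0 = 1

Step 3: Scale the particular solution.
Multiply by 2/1 = 2:
s = 26, t = 20

Step 4: Verify.
27*(26) - 35*(20) = 2 = 2 ✓

s = 26, t = 20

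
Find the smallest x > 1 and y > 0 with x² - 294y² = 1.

We seek the smallest positive integers (x, y) with x² - 294y² = 1, i.e., x² = 294y² + 1.
Try successive y values:
y = 1: x² = 294·1² + 1 = 295, not a perfect square
y = 2: x² = 294·2² + 1 = 1177, not a perfect square
y = 3: x² = 294·3² + 1 = 2647, not a perfect square
... continuing the search (or via continued fractions) ...
y = 280: x² = 294·280² + 1 = 23049601, x = 4801 ✓

Verify: 4801² - 294·280² = 23049601 - 23049600 = 1 ✓

x = 4801, y = 280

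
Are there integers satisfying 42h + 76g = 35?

Step 1: Compute gcd(42, 76).
gcd(42, 76) = 2

Step 2: Check divisibility.
Does 2 divide 35? 35 = 2 x 17 + 1, so no.

By the theorem on linear Diophantine equations, 42h + 76g = 35 has integer solutions if and only if gcd(42, 76) divides 35. Since 2 does not divide 35, no solutions exist.

No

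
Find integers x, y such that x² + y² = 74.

We need to find integers x, y > 0 such that x² + y² = 74.
Trying x = 5: y² = 74 - 5² = 74 - 25 = 49
y = 7
Check: 5² + 7² = 25 + 49 = 74 ✓

74 = 5² + 7²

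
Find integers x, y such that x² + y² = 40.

We need to find integers x, y > 0 such that x² + y² = 40.
Trying x = 2: y² = 40 - 2² = 40 - 4 = 36
y = 6
Check: 2² + 6² = 4 + 36 = 40 ✓

40 = 2² + 6²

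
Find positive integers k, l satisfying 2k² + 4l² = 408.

Try small values of k and check whether (408 - 2k²)/4 is a perfect square.
k = 2: 2·2² = 8, so 4l² = 408 - 8 = 400, giving l² = 100, l = 10.
Check: 2·2² + 4·10² = 8 + 400 = 408 ✓

k = 2, l = 10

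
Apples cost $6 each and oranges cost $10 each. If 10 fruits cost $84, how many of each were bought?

Let a = apples, o = oranges.
a + o = 10
6a + 10o = 84
Substitute o = 10 - a:
6a + 10(10 - a) = 84
(6 - 10)a = 84 - 100
-4a = -16
a = 4, o = 10 - 4 = 6

Apples: 4, Oranges: 6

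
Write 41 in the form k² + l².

We need to find integers k, l > 0 such that k² + l² = 41.
Trying k = 4: l² = 41 - 4² = 41 - 16 = 25
l = 5
Check: 4² + 5² = 16 + 25 = 41 ✓

41 = 4² + 5²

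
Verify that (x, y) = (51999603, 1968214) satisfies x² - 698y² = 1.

Compute x² = 51999603² = 2703958712157609
Compute 698y² = 698·1968214² = 698·3873866349796 = 2703958712157608
x² - 698y² = 2703958712157609 - 2703958712157608 = 1
Since this equals 1, (51999603, 1968214) is a solution.

Yes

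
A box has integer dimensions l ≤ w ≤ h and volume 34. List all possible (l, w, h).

Iterate l from 1 to ⌊34^(1/3)⌋. For each l dividing 34, iterate w ≥ l with w dividing 34/l, and set h = 34/(l·w).
Triples found (2): (1×1×34), (1×2×17)

(1×1×34), (1×2×17)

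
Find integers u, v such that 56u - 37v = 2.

Step 1: Check solvability.
gcd(56, 37) = 1
Since 1 divides 2, solutions exist.

Step 2: Apply extended Euclidean algorithm to find gcd.
We find integers such that 56*x0 + 37*y0 = 1

Step 3: Scale the particular solution.
Multiply by 2/1 = 2:
u = 4, v = 6

Step 4: Verify.
56*(4) - 37*(6) = 2 = 2 ✓

u = 4, v = 6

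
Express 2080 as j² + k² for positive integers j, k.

We need to find integers j, k > 0 such that j² + k² = 2080.
Trying j = 12: k² = 2080 - 12² = 2080 - 144 = 1936
k = 44
Check: 12² + 44² = 144 + 1936 = 2080 ✓

2080 = 12² + 44²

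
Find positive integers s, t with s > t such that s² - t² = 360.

Factor: s² - t² = (s+t)(s-t) = 360.
We need two factors of 360 with the same parity.
Use s+t = 180 and s-t = 2 (product 180·2 = 360).
Adding: 2s = 182, so s = 91.
Subtracting: 2t = 178, so t = 89.
Check: 91² - 89² = 8281 - 7921 = 360 ✓

s = 91, t = 89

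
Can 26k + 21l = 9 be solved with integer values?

Step 1: Compute gcd(26, 21).
gcd(26, 21) = 1

Step 2: Check divisibility.
Does 1 divide 9? 9 = 1 x 9, so yes.

By the theorem on linear Diophantine equations, 26k + 21l = 9 has integer solutions if and only if gcd(26, 21) divides 9. Since 1 | 9, solutions exist.

Yes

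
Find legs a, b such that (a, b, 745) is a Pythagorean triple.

We need a² + b² = 745² = 555025.
Trying: 713² + 216² = 508369 + 46656 = 555025 ✓

(713, 216, 745)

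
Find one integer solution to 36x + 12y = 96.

Step 1: Check solvability.
gcd(36, 12) = 12
Since 12 divides 96, solutions exist.

Step 2: Apply extended Euclidean algorithm to find gcd.
We find integers such that 36*x0 + 12*y0 = 12

Step 3: Scale the particular solution.
Multiply by 96/12 = 8:
x = 0, y = 8

Step 4: Verify.
36*(0) + 12*(8) = 96 = 96 ✓

x = 0, y = 8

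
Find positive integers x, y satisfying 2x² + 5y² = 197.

Try small values of x and check whether (197 - 2x²)/5 is a perfect square.
x = 6: 2·6² = 72, so 5y² = 197 - 72 = 125, giving y² = 25, y = 5.
Check: 2·6² + 5·5² = 72 + 125 = 197 ✓

x = 6, y = 5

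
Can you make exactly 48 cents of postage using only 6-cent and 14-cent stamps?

We need non-negative x, y with 6x + 14y = 48.
gcd(6, 14) = 2 divides 48, so integer solutions exist.
Search for a non-negative one: x = 1 gives 14y = 48 - 6 = 42, so y = 3.
Check: 6·1 + 14·3 = 48 ✓

Yes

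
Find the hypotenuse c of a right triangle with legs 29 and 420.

c² = a² + b² = 29² + 420² = 841 + 176400 = 177241
c = sqrt(177241) = 421

421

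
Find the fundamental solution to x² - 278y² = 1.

We seek the smallest positive integers (x, y) with x² - 278y² = 1, i.e., x² = 278y² + 1.
Try successive y values:
y = 1: x² = 278·1² + 1 = 279, not a perfect square
y = 2: x² = 278·2² + 1 = 1113, not a perfect square
y = 3: x² = 278·3² + 1 = 2503, not a perfect square
... continuing the search (or via continued fractions) ...
y = 150: x² = 278·150² + 1 = 6255001, x = 2501 ✓

Verify: 2501² - 278·150² = 6255001 - 6255000 = 1 ✓

x = 2501, y = 150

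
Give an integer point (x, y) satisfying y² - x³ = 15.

Try small integer x values and check whether x³ + 15 is a perfect square.
x = 1: x³ + 15 = 1³ + 15 = 1 + 15 = 16
Is 16 a perfect square? 4² = 16 ✓
So (x, y) = (1, -4) is a solution.

x = 1, y = -4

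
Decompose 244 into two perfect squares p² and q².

We need to find integers p, q > 0 such that p² + q² = 244.
Trying p = 10: q² = 244 - 10² = 244 - 100 = 144
q = 12
Check: 10² + 12² = 100 + 144 = 244 ✓

244 = 10² + 12²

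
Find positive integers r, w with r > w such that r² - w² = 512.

Factor: r² - w² = (r+w)(r-w) = 512.
We need two factors of 512 with the same parity.
Use r+w = 256 and r-w = 2 (product 256·2 = 512).
Adding: 2r = 258, so r = 129.
Subtracting: 2w = 254, so w = 127.
Check: 129² - 127² = 16641 - 16129 = 512 ✓

r = 129, w = 127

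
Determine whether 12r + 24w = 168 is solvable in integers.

Step 1: Compute gcd(12, 24).
gcd(12, 24) = 12

Step 2: Check divisibility.
Does 12 divide 168? 168 = 12 x 14, so yes.

By the theorem on linear Diophantine equations, 12r + 24w = 168 has integer solutions if and only if gcd(12, 24) divides 168. Since 12 | 168, solutions exist.

Yes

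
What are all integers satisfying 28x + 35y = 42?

Step 1: Compute gcd(28, 35) = 7.
Since 7 divides 42, solutions exist.

Step 2: Find a particular solution using extended Euclidean algorithm.
We get x₀ = -6, y₀ = 6.
Check: 28*-6 + 35*6 = 42 = 42 ✓

Step 3: Write the general solution.
x = -6 + (35/7)t = -6 + 5t
y = 6 - (28/7)t = 6 - 4t
for any integer t.

x = -6 + 5t, y = 6 - 4t for integer t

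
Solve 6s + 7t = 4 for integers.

Step 1: Check solvability.
gcd(6, 7) = 1
Since 1 divides 4, solutions exist.

Step 2: Apply extended Euclidean algorithm to find gcd.
We find integers such that 6*x0 + 7*y0 = 1

Step 3: Scale the particular solution.
Multiply by 4/1 = 4:
s = -4, t = 4

Step 4: Verify.
6*(-4) + 7*(4) = 4 = 4 ✓

s = -4, t = 4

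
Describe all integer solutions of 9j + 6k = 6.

Step 1: Compute gcd(9, 6) = 3.
Since 3 divides 6, solutions exist.

Step 2: Find a particular solution using extended Euclidean algorithm.
We get j₀ = 2, k₀ = -2.
Check: 9*2 + 6*-2 = 6 = 6 ✓

Step 3: Write the general solution.
j = 2 + (6/3)t = 2 + 2t
k = -2 - (9/3)t = -2 - 3t
for any integer t.

j = 2 + 2t, k = -2 - 3t for integer t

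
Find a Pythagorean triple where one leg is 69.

We need the other leg and hypotenuse such that 69² + x² = c².
Take x = 260, c = 269: 69² + 260² = 4761 + 67600 = 72361 = 269² ✓
Triple: (69, 260, 269)

(69, 260, 269)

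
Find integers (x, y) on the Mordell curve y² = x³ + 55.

Try small integer x values and check whether x³ + 55 is a perfect square.
x = 9: x³ + 55 = 9³ + 55 = 729 + 55 = 784
Is 784 a perfect square? 28² = 784 ✓
So (x, y) = (9, 28) is a solution.

x = 9, y = 28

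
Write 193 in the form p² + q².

We need to find integers p, q > 0 such that p² + q² = 193.
Trying p = 7: q² = 193 - 7² = 193 - 49 = 144
q = 12
Check: 7² + 12² = 49 + 144 = 193 ✓

193 = 7² + 12²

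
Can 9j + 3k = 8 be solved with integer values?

Step 1: Compute gcd(9, 3).
gcd(9, 3) = 3

Step 2: Check divisibility.
Does 3 divide 8? 8 = 3 x 2 + 2, so no.

By the theorem on linear Diophantine equations, 9j + 3k = 8 has integer solutions if and only if gcd(9, 3) divides 8. Since 3 does not divide 8, no solutions exist.

No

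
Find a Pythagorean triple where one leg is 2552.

We need the other leg and hypotenuse such that 2552² + x² = c².
Take x = 714, c = 2650: 2552² + 714² = 6512704 + 509796 = 7022500 = 2650² ✓
Triple: (714, 2552, 2650)

(714, 2552, 2650)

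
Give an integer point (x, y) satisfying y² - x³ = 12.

Try small integer x values and check whether x³ + 12 is a perfect square.
x = 13: x³ + 12 = 13³ + 12 = 2197 + 12 = 2209
Is 2209 a perfect square? 47² = 2209 ✓
So (x, y) = (13, 47) is a solution.

x = 13, y = 47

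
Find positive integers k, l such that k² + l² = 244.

Search for k with 244 - k² a perfect square.
k = 10: 244 - 10² = 244 - 100 = 144 = 12² ✓
So k = 10, l = 12.

k = 10, l = 12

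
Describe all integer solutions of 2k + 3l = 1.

Step 1: Compute gcd(2, 3) = 1.
Since 1 divides 1, solutions exist.

Step 2: Find a particular solution using extended Euclidean algorithm.
We get k₀ = -1, l₀ = 1.
Check: 2*-1 + 3*1 = 1 = 1 ✓

Step 3: Write the general solution.
k = -1 + (3/1)t = -1 + 3t
l = 1 - (2/1)t = 1 - 2t
for any integer t.

k = -1 + 3t, l = 1 - 2t for integer t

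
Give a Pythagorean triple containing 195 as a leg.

We need the other leg and hypotenuse such that 195² + x² = c².
Take x = 748, c = 773: 195² + 748² = 38025 + 559504 = 597529 = 773² ✓
Triple: (195, 748, 773)

(195, 748, 773)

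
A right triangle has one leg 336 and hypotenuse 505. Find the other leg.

a² = c² - b² = 255025 - 112896 = 142129
a = 377

377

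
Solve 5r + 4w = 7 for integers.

Step 1: Check solvability.
gcd(5, 4) = 1
Since 1 divides 7, solutions exist.

Step 2: Apply extended Euclidean algorithm to find gcd.
We find integers such that 5*x0 + 4*y0 = 1

Step 3: Scale the particular solution.
Multiply by 7/1 = 7:
r = 7, w = -7

Step 4: Verify.
5*(7) + 4*(-7) = 7 = 7 ✓

r = 7, w = -7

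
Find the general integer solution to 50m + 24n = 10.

Step 1: Compute gcd(50, 24) = 2.
Since 2 divides 10, solutions exist.

Step 2: Find a particular solution using extended Euclidean algorithm.
We get m₀ = 5, n₀ = -10.
Check: 50*5 + 24*-10 = 10 = 10 ✓

Step 3: Write the general solution.
m = 5 + (24/2)t = 5 + 12t
n = -10 - (50/2)t = -10 - 25t
for any integer t.

m = 5 + 12t, n = -10 - 25t for integer t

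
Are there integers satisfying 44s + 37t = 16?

Step 1: Compute gcd(44, 37).
gcd(44, 37) = 1

Step 2: Check divisibility.
Does 1 divide 16? 16 = 1 x 16, so yes.

By the theorem on linear Diophantine equations, 44s + 37t = 16 has integer solutions if and only if gcd(44, 37) divides 16. Since 1 | 16, solutions exist.

Yes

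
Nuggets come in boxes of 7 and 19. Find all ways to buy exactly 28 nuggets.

We need non-negative integers (x, y) with 7x + 19y = 28.
For each x in 0..4, check if 28 - 7x is a non-negative multiple of 19.
x = 4: 19y = 0, y = 0 ✓

(4 boxes of 7, 0 boxes of 19)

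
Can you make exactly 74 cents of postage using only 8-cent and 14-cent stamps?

We need non-negative x, y with 8x + 14y = 74.
gcd(8, 14) = 2 divides 74, so integer solutions exist.
Search for a non-negative one: x = 4 gives 14y = 74 - 32 = 42, so y = 3.
Check: 8·4 + 14·3 = 74 ✓

Yes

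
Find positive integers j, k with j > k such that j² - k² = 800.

Factor: j² - k² = (j+k)(j-k) = 800.
We need two factors of 800 with the same parity.
Use j+k = 400 and j-k = 2 (product 400·2 = 800).
Adding: 2j = 402, so j = 201.
Subtracting: 2k = 398, so k = 199.
Check: 201² - 199² = 40401 - 39601 = 800 ✓

j = 201, k = 199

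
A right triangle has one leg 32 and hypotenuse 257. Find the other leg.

a² = c² - b² = 66049 - 1024 = 65025
a = 255

255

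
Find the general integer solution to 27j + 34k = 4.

Step 1: Compute gcd(27, 34) = 1.
Since 1 divides 4, solutions exist.

Step 2: Find a particular solution using extended Euclidean algorithm.
We get j₀ = -20, k₀ = 16.
Check: 27*-20 + 34*16 = 4 = 4 ✓

Step 3: Write the general solution.
j = -20 + (34/1)t = -20 + 34t
k = 16 - (27/1)t = 16 - 27t
for any integer t.

j = -20 + 34t, k = 16 - 27t for integer t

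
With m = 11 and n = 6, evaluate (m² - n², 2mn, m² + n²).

a = m² - n² = 121 - 36 = 85
b = 2mn = 2·11·6 = 132
c = m² + n² = 121 + 36 = 157
Verify: 85² + 132² = 7225 + 17424 = 24649 = 157² ✓

(85, 132, 157)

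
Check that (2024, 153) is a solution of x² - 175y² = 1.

Compute x² = 2024² = 4096576
Compute 175y² = 175·153² = 175·23409 = 4096575
x² - 175y² = 4096576 - 4096575 = 1
Since this equals 1, (2024, 153) is a solution.

Yes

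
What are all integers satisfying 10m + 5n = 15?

Step 1: Compute gcd(10, 5) = 5.
Since 5 divides 15, solutions exist.

Step 2: Find a particular solution using extended Euclidean algorithm.
We get m₀ = 0, n₀ = 3.
Check: 10*0 + 5*3 = 15 = 15 ✓

Step 3: Write the general solution.
m = 0 + (5/5)t = 0 + 1t
n = 3 - (10/5)t = 3 - 2t
for any integer t.

m = 0 + 1t, n = 3 - 2t for integer t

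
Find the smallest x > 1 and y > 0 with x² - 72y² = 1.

We seek the smallest positive integers (x, y) with x² - 72y² = 1, i.e., x² = 72y² + 1.
Try successive y values:
y = 1: x² = 72·1² + 1 = 73, not a perfect square
y = 2: x² = 72·2² + 1 = 289, x = 17 ✓

Verify: 17² - 72·2² = 289 - 288 = 1 ✓

x = 17, y = 2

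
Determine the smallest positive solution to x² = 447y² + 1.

We seek the smallest positive integers (x, y) with x² - 447y² = 1, i.e., x² = 447y² + 1.
Try successive y values:
y = 1: x² = 447·1² + 1 = 448, not a perfect square
y = 2: x² = 447·2² + 1 = 1789, not a perfect square
y = 3: x² = 447·3² + 1 = 4024, not a perfect square
... continuing the search (or via continued fractions) ...
y = 7: x² = 447·7² + 1 = 21904, x = 148 ✓

Verify: 148² - 447·7² = 21904 - 21903 = 1 ✓

x = 148, y = 7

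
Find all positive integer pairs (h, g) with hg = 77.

The positive divisors of 77 are: 1, 7, 11, 77.
Each divisor d gives the pair (d, 77/d):
(1, 77), (7, 11), (11, 7), (77, 1)

(1, 77), (7, 11), (11, 7), (77, 1)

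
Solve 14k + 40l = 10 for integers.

Step 1: Check solvability.
gcd(14, 40) = 2
Since 2 divides 10, solutions exist.

Step 2: Apply extended Euclidean algorithm to find gcd.
We find integers such that 14*x0 + 40*y0 = 2

Step 3: Scale the particular solution.
Multiply by 10/2 = 5:
k = 15, l = -5

Step 4: Verify.
14*(15) + 40*(-5) = 10 = 10 ✓

k = 15, l = -5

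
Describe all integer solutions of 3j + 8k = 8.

Step 1: Compute gcd(3, 8) = 1.
Since 1 divides 8, solutions exist.

Step 2: Find a particular solution using extended Euclidean algorithm.
We get j₀ = 24, k₀ = -8.
Check: 3*24 + 8*-8 = 8 = 8 ✓

Step 3: Write the general solution.
j = 24 + (8/1)t = 24 + 8t
k = -8 - (3/1)t = -8 - 3t
for any integer t.

j = 24 + 8t, k = -8 - 3t for integer t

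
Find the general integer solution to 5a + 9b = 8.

Step 1: Compute gcd(5, 9) = 1.
Since 1 divides 8, solutions exist.

Step 2: Find a particular solution using extended Euclidean algorithm.
We get a₀ = 16, b₀ = -8.
Check: 5*16 + 9*-8 = 8 = 8 ✓

Step 3: Write the general solution.
a = 16 + (9/1)t = 16 + 9t
b = -8 - (5/1)t = -8 - 5t
for any integer t.

a = 16 + 9t, b = -8 - 5t for integer t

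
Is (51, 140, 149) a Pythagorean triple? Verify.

Compute a² + b² = 51² + 140² = 2601 + 19600 = 22201
Compute c² = 149² = 22201
Since 22201 = 22201, confirmed.

Yes, it is a Pythagorean triple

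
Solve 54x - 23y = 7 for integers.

Step 1: Check solvability.
gcd(54, 23) = 1
Since 1 divides 7, solutions exist.

Step 2: Apply extended Euclidean algorithm to find gcd.
We find integers such that 54*x0 + 23*y0 = 1

Step 3: Scale the particular solution.
Multiply by 7/1 = 7:
x = 21, y = 49

Step 4: Verify.
54*(21) - 23*(49) = 7 = 7 ✓

x = 21, y = 49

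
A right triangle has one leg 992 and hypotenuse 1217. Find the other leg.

a² = c² - b² = 1481089 - 984064 = 497025
a = 705

705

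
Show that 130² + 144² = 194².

Compute a² + b²:
130² + 144² = 16900 + 20736 = 37636
Compute c²:
194² = 37636
Since 37636 = 37636, it is a Pythagorean triple.

Yes, it is a Pythagorean triple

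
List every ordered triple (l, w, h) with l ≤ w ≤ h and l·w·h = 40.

Iterate l from 1 to ⌊40^(1/3)⌋. For each l dividing 40, iterate w ≥ l with w dividing 40/l, and set h = 40/(l·w).
Triples found (6): (1×1×40), (1×2×20), (1×4×10), (1×5×8), (2×2×10), (2×4×5)

(1×1×40), (1×2×20), (1×4×10), (1×5×8), (2×2×10), (2×4×5)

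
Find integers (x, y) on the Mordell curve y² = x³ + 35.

Try small integer x values and check whether x³ + 35 is a perfect square.
x = 1: x³ + 35 = 1³ + 35 = 1 + 35 = 36
Is 36 a perfect square? 6² = 36 ✓
So (x, y) = (1, 6) is a solution.

x = 1, y = 6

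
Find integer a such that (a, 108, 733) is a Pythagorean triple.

a² = c² - b² = 733² - 108² = 537289 - 11664 = 525625
a = sqrt(525625) = 725

725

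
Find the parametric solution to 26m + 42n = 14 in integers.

Step 1: Compute gcd(26, 42) = 2.
Since 2 divides 14, solutions exist.

Step 2: Find a particular solution using extended Euclidean algorithm.
We get m₀ = -56, n₀ = 35.
Check: 26*-56 + 42*35 = 14 = 14 ✓

Step 3: Write the general solution.
m = -56 + (42/2)t = -56 + 21t
n = 35 - (26/2)t = 35 - 13t
for any integer t.

m = -56 + 21t, n = 35 - 13t for integer t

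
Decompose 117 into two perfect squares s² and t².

We need to find integers s, t > 0 such that s² + t² = 117.
Trying s = 6: t² = 117 - 6² = 117 - 36 = 81
t = 9
Check: 6² + 9² = 36 + 81 = 117 ✓

117 = 6² + 9²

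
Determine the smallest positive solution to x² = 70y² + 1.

We seek the smallest positive integers (x, y) with x² - 70y² = 1, i.e., x² = 70y² + 1.
Try successive y values:
y = 1: x² = 70·1² + 1 = 71, not a perfect square
y = 2: x² = 70·2² + 1 = 281, not a perfect square
y = 3: x² = 70·3² + 1 = 631, not a perfect square
... continuing the search (or via continued fractions) ...
y = 30: x² = 70·30² + 1 = 63001, x = 251 ✓

Verify: 251² - 70·30² = 63001 - 63000 = 1 ✓

x = 251, y = 30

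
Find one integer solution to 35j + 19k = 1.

Step 1: Check solvability.
gcd(35, 19) = 1
Since 1 divides 1, solutions exist.

Step 2: Apply extended Euclidean algorithm to find gcd.
We find integers such that 35*x0 + 19*y0 = 1

Step 3: Scale the particular solution.
Multiply by 1/1 = 1:
j = 6, k = -11

Step 4: Verify.
35*(6) + 19*(-11) = 1 = 1 ✓

j = 6, k = -11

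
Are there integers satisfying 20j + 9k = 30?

Step 1: Compute gcd(20, 9).
gcd(20, 9) = 1

Step 2: Check divisibility.
Does 1 divide 30? 30 = 1 x 30, so yes.

By the theorem on linear Diophantine equations, 20j + 9k = 30 has integer solutions if and only if gcd(20, 9) divides 30. Since 1 | 30, solutions exist.

Yes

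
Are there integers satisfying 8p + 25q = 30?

Step 1: Compute gcd(8, 25).
gcd(8, 25) = 1

Step 2: Check divisibility.
Does 1 divide 30? 30 = 1 x 30, so yes.

By the theorem on linear Diophantine equations, 8p + 25q = 30 has integer solutions if and only if gcd(8, 25) divides 30. Since 1 | 30, solutions exist.

Yes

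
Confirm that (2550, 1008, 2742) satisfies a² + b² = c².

Compute a² + b² = 2550² + 1008² = 6502500 + 1016064 = 7518564
Compute c² = 2742² = 7518564
Since 7518564 = 7518564, confirmed.

Yes, it is a Pythagorean triple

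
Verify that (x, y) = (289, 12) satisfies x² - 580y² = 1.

Compute x² = 289² = 83521
Compute 580y² = 580·12² = 580·144 = 83520
x² - 580y² = 83521 - 83520 = 1
Since this equals 1, (289, 12) is a solution.

Yes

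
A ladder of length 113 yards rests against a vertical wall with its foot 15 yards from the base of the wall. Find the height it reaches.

The ladder, wall, and ground form a right triangle with hypotenuse 113 and one leg 15.
By the Pythagorean theorem: h² = 113² - 15² = 12769 - 225 = 12544
h = √12544 = 112 yards

112 yards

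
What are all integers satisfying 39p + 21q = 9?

Step 1: Compute gcd(39, 21) = 3.
Since 3 divides 9, solutions exist.

Step 2: Find a particular solution using extended Euclidean algorithm.
We get p₀ = -3, q₀ = 6.
Check: 39*-3 + 21*6 = 9 = 9 ✓

Step 3: Write the general solution.
p = -3 + (21/3)t = -3 + 7t
q = 6 - (39/3)t = 6 - 13t
for any integer t.

p = -3 + 7t, q = 6 - 13t for integer t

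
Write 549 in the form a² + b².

We need to find integers a, b > 0 such that a² + b² = 549.
Trying a = 15: b² = 549 - 15² = 549 - 225 = 324
b = 18
Check: 15² + 18² = 225 + 324 = 549 ✓

549 = 15² + 18²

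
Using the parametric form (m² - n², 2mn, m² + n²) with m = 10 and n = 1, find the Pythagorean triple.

a = m² - n² = 100 - 1 = 99
b = 2mn = 2·10·1 = 20
c = m² + n² = 100 + 1 = 101
Verify: 99² + 20² = 9801 + 400 = 10201 = 101² ✓

(99, 20, 101)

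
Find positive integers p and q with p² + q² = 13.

We need to find integers p, q > 0 such that p² + q² = 13.
Trying p = 2: q² = 13 - 2² = 13 - 4 = 9
q = 3
Check: 2² + 3² = 4 + 9 = 13 ✓

13 = 2² + 3²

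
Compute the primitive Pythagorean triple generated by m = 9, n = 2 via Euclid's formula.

a = m² - n² = 9² - 2² = 81 - 4 = 77
b = 2mn = 2·9·2 = 36
c = m² + n² = 81 + 4 = 85
Verify: 77² + 36² = 5929 + 1296 = 7225 = 85² ✓

(77, 36, 85)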